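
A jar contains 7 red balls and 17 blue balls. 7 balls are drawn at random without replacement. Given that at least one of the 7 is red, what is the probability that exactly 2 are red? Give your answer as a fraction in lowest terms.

Work in counts. Selections with at least one red: C(24,7) − C(17,7) = 346104 − 19448 = 326656.
Of those, selections where exactly 2 are red: C(7,2)·C(17,5) = 21·6188 = 129948.
Conditional probability = 129948/326656 = 32487/81664.

32487/81664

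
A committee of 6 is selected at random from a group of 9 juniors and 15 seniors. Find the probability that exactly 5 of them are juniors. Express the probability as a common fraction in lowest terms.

135/9614

The sample space is all 6-subsets of the 24: C(24,6) = 134596.
Selections with exactly 5 juniors: choose 5 of the 9 juniors and 1 of the 15 seniors, C(9,5)·C(15,1) = 126·15 = 1890.
Probability = 1890/134596 = 135/9614.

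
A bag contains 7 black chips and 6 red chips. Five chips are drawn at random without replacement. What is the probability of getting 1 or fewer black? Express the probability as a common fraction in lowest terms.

37/429

There are C(13,5) = 1287 ways to choose the 5.
Favorable selections (1 or fewer black): C(7,0)·C(6,5) + C(7,1)·C(6,4) = 6 + 105 = 111.
Probability = 111/1287 = 37/429.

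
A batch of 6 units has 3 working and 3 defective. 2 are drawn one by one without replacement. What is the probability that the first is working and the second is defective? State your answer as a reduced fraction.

Multiply the conditional probabilities at each draw: 3/6 · 3/5 = 9/30 = 3/10.

3/10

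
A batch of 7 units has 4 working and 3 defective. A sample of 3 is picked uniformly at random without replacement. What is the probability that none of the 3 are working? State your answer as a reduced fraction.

1/35

There are C(7,3) = 35 possible selections.
Selections with no working (all defective): C(3,3) = 1.
Probability = 1/35.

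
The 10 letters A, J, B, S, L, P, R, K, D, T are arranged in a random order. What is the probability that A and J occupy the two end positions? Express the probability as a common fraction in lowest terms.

1/45

There are 10! = 3628800 arrangements.
Place A and J at the ends in 2 ways, arrange the remaining 8 in 8! = 40320 ways: 2·40320 = 80640.
Probability = 80640/3628800 = 1/45.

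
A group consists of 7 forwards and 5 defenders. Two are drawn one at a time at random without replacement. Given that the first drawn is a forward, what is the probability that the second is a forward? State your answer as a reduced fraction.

After removing one forward, 11 remain: 6 forwards and 5 defenders.
So the probability the next is a forward is 6/11.

6/11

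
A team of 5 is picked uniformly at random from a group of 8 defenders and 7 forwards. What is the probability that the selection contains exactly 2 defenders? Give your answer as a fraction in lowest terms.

140/429

The sample space is all 5-subsets of the 15: C(15,5) = 3003.
Selections with exactly 2 defenders: choose 2 of the 8 defenders and 3 of the 7 forwards, C(8,2)·C(7,3) = 28·35 = 980.
Probability = 980/3003 = 140/429.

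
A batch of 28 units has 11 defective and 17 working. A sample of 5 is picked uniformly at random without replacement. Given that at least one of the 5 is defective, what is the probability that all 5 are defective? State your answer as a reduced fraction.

Work in counts. Selections with at least one defective: C(28,5) − C(17,5) = 98280 − 6188 = 92092.
Of those, selections where all 5 are defective: C(11,5) = 462.
Conditional probability = 462/92092 = 3/598.

3/598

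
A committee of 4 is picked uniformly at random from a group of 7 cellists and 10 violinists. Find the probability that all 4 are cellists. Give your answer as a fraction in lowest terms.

1/68

There are C(17,4) = 2380 possible selections.
Selections with all cellists: C(7,4) = 35.
Probability = 35/2380 = 1/68.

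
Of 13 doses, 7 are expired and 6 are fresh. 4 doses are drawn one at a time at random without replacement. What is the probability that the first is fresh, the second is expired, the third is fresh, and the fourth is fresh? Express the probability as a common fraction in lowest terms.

Multiply the conditional probabilities at each draw: 6/13 · 7/12 · 5/11 · 4/10 = 840/17160 = 7/143.

7/143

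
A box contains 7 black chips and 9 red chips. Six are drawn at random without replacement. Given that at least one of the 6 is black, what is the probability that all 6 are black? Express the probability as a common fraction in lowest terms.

Work in counts. Selections with at least one black: C(16,6) − C(9,6) = 8008 − 84 = 7924.
Of those, selections where all 6 are black: C(7,6) = 7.
Conditional probability = 7/7924 = 1/1132.

1/1132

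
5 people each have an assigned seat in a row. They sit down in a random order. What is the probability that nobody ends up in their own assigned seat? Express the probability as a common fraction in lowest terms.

There are 5! = 120 seatings.
By inclusion-exclusion, seatings with no fixed points: C(5,0)·5! − C(5,1)·4! + C(5,2)·3! − C(5,3)·2! + C(5,4)·1! − C(5,5)·0! = 44.
Probability = 44/120 = 11/30.

11/30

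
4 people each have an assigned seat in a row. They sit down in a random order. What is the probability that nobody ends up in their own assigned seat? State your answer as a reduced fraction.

3/8

There are 4! = 24 seatings.
By inclusion-exclusion, seatings with no fixed points: C(4,0)·4! − C(4,1)·3! + C(4,2)·2! − C(4,3)·1! + C(4,4)·0! = 9.
Probability = 9/24 = 3/8.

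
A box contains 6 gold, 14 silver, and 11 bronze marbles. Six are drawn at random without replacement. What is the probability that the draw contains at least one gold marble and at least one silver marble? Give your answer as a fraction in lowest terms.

78181/105183

There are C(31,6) = 736281 possible draws.
By inclusion-exclusion on the complements, draws missing all gold or all silver: C(25,6) + C(17,6) − C(11,6) = 177100 + 12376 − 462 = 189014.
So draws with at least one of each: 736281 − 189014 = 547267, probability 547267/736281 = 78181/105183.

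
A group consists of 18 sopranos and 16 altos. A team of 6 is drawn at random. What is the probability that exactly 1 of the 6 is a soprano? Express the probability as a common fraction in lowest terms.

Total number of selections: C(34,6) = 1344904.
Selections with exactly 1 soprano: choose 1 of the 18 sopranos and 5 of the 16 altos, C(18,1)·C(16,5) = 18·4368 = 78624.
Probability = 78624/1344904 = 9828/168113.

9828/168113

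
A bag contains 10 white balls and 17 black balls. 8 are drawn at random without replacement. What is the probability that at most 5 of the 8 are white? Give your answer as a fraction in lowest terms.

Total selections: C(27,8) = 2220075.
Favorable selections (at most 5 white): C(10,0)·C(17,8) + C(10,1)·C(17,7) + C(10,2)·C(17,6) + C(10,3)·C(17,5) + C(10,4)·C(17,4) + C(10,5)·C(17,3) = 24310 + 194480 + 556920 + 742560 + 499800 + 171360 = 2189430.
Probability = 2189430/2220075 = 16218/16445.

16218/16445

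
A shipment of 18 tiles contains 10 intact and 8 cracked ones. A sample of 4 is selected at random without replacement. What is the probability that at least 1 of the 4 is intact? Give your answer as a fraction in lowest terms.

There are C(18,4) = 3060 ways to choose the 4.
Favorable selections (at least 1 intact): C(10,1)·C(8,3) + C(10,2)·C(8,2) + C(10,3)·C(8,1) + C(10,4)·C(8,0) = 560 + 1260 + 960 + 210 = 2990.
Probability = 2990/3060 = 299/306.

299/306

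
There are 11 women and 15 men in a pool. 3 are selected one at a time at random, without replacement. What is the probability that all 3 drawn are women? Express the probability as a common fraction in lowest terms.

33/520

Multiply the conditional probabilities at each draw: 11/26 · 10/25 · 9/24 = 990/15600 = 33/520.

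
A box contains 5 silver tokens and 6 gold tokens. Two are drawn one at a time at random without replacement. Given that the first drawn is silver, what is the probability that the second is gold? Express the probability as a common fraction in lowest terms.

3/5

After removing one silver, 10 remain: 4 silver and 6 gold.
So the probability the next is gold is 6/10 = 3/5.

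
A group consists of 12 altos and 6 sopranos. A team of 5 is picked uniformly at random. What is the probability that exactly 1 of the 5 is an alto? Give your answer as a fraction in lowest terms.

Total number of selections: C(18,5) = 8568.
Selections with exactly 1 alto: choose 1 of the 12 altos and 4 of the 6 sopranos, C(12,1)·C(6,4) = 12·15 = 180.
Probability = 180/8568 = 5/238.

5/238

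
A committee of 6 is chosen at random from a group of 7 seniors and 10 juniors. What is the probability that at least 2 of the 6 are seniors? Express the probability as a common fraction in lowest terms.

Total selections: C(17,6) = 12376.
Count the complement (fewer than 2 seniors): C(7,0)·C(10,6) + C(7,1)·C(10,5) = 210 + 1764 = 1974.
Probability = 1 − 1974/12376 = 10402/12376 = 743/884.

743/884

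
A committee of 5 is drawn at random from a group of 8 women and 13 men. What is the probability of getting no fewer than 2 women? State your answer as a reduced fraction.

Total selections: C(21,5) = 20349.
Count the complement (fewer than 2 women): C(8,0)·C(13,5) + C(8,1)·C(13,4) = 1287 + 5720 = 7007.
Probability = 1 − 7007/20349 = 13342/20349 = 1906/2907.

1906/2907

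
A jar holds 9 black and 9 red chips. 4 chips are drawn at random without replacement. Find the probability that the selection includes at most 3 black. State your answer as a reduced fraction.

163/170

There are C(18,4) = 3060 ways to choose the 4.
The complement is exactly 4 black: C(9,4)·C(9,0) = 126.
Probability = 1 − 126/3060 = 2934/3060 = 163/170.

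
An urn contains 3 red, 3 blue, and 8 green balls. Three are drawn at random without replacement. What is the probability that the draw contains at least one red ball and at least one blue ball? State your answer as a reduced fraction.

There are C(14,3) = 364 possible draws.
By inclusion-exclusion on the complements, draws missing all red or all blue: C(11,3) + C(11,3) − C(8,3) = 165 + 165 − 56 = 274.
So draws with at least one of each: 364 − 274 = 90, probability 90/364 = 45/182.

45/182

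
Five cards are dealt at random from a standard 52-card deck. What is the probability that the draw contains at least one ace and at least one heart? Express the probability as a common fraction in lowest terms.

229297/866320

There are C(52,5) = 2598960 possible draws.
By inclusion-exclusion on the complements, draws missing all aces or all hearts: C(48,5) + C(39,5) − C(36,5) = 1712304 + 575757 − 376992 = 1911069.
So draws with at least one of each: 2598960 − 1911069 = 687891, probability 687891/2598960 = 229297/866320.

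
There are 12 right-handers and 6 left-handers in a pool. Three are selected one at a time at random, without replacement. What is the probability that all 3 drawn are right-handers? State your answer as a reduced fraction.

55/204

Multiply the conditional probabilities at each draw: 12/18 · 11/17 · 10/16 = 1320/4896 = 55/204.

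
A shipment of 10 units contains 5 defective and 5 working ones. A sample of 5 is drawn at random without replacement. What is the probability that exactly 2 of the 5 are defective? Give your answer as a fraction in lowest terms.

There are C(10,5) = 252 ways to choose 5 from 10.
Selections with exactly 2 defective: choose 2 of the 5 defective and 3 of the 5 working, C(5,2)·C(5,3) = 10·10 = 100.
Probability = 100/252 = 25/63.

25/63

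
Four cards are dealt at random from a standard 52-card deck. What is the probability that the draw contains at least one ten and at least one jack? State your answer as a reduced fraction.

There are C(52,4) = 270725 possible draws.
By inclusion-exclusion on the complements, draws missing all tens or all jacks: C(48,4) + C(48,4) − C(44,4) = 194580 + 194580 − 135751 = 253409.
So draws with at least one of each: 270725 − 253409 = 17316, probability 17316/270725 = 1332/20825.

1332/20825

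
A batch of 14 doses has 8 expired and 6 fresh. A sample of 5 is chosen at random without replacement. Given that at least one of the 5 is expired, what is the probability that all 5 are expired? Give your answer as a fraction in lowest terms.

14/499

Work in counts. Selections with at least one expired: C(14,5) − C(6,5) = 2002 − 6 = 1996.
Of those, selections where all 5 are expired: C(8,5) = 56.
Conditional probability = 56/1996 = 14/499.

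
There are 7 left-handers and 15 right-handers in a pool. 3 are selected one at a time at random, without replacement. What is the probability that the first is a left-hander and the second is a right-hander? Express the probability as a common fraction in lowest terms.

Multiply the conditional probabilities at each draw: 7/22 · 15/21 = 105/462 = 5/22.

5/22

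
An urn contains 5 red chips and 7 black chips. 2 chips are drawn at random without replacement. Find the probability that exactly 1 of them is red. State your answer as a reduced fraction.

The sample space is all 2-subsets of the 12: C(12,2) = 66.
Selections with exactly 1 red: choose 1 of the 5 red and 1 of the 7 black, C(5,1)·C(7,1) = 5·7 = 35.
Probability = 35/66.

35/66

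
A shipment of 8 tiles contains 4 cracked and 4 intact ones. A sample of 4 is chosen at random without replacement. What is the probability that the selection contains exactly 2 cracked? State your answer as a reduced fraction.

18/35

The sample space is all 4-subsets of the 8: C(8,4) = 70.
Selections with exactly 2 cracked: choose 2 of the 4 cracked and 2 of the 4 intact, C(4,2)·C(4,2) = 6·6 = 36.
Probability = 36/70 = 18/35.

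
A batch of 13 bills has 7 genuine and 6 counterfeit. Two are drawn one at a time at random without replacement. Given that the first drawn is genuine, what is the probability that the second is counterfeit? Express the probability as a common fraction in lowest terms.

After removing one genuine, 12 remain: 6 genuine and 6 counterfeit.
So the probability the next is counterfeit is 6/12 = 1/2.

1/2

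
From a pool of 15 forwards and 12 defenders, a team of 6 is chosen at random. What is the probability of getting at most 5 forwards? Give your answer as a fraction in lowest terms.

407/414

There are C(27,6) = 296010 ways to choose the 6.
The complement is exactly 6 forwards: C(15,6)·C(12,0) = 5005.
Probability = 1 − 5005/296010 = 291005/296010 = 407/414.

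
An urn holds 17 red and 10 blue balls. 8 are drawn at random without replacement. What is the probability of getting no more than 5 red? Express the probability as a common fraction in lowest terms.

823/1265

Total selections: C(27,8) = 2220075.
Favorable selections (no more than 5 red): C(17,0)·C(10,8) + C(17,1)·C(10,7) + C(17,2)·C(10,6) + C(17,3)·C(10,5) + C(17,4)·C(10,4) + C(17,5)·C(10,3) = 45 + 2040 + 28560 + 171360 + 499800 + 742560 = 1444365.
Probability = 1444365/2220075 = 823/1265.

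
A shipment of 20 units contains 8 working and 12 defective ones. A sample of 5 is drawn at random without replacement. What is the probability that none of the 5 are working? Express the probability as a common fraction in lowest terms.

There are C(20,5) = 15504 possible selections.
Selections with no working (all defective): C(12,5) = 792.
Probability = 792/15504 = 33/646.

33/646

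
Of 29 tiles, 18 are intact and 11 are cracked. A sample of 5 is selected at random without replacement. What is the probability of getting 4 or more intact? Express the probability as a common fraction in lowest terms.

4692/13195

Total selections: C(29,5) = 118755.
Favorable selections (4 or more intact): C(18,4)·C(11,1) + C(18,5)·C(11,0) = 33660 + 8568 = 42228.
Probability = 42228/118755 = 4692/13195.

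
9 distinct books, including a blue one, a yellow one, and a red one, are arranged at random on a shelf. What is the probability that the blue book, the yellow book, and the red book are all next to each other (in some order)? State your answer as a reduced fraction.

1/12

There are 9! = 362880 arrangements.
Treat the three as one block: 7! placements × 3! orders within the block = 5040·6 = 30240.
Probability = 30240/362880 = 1/12.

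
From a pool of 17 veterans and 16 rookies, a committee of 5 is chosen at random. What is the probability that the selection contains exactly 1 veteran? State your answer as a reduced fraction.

Total number of selections: C(33,5) = 237336.
Selections with exactly 1 veteran: choose 1 of the 17 veterans and 4 of the 16 rookies, C(17,1)·C(16,4) = 17·1820 = 30940.
Probability = 30940/237336 = 7735/59334.

7735/59334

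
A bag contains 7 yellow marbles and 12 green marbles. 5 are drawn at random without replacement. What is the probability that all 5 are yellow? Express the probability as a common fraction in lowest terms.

There are C(19,5) = 11628 possible selections.
Selections with all yellow: C(7,5) = 21.
Probability = 21/11628 = 7/3876.

7/3876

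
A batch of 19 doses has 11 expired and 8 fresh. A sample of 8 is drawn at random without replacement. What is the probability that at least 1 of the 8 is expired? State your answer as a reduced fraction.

Total selections: C(19,8) = 75582.
The complement is all 8 are fresh: C(8,8) = 1.
Probability = 1 − 1/75582 = 75581/75582.

75581/75582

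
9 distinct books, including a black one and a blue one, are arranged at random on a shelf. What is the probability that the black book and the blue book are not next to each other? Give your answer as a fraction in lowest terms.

There are 9! = 362880 arrangements.
Arrangements with the black book and the blue book adjacent: 2·8! = 80640.
So not adjacent: 362880 − 80640 = 282240, probability 282240/362880 = 7/9.

7/9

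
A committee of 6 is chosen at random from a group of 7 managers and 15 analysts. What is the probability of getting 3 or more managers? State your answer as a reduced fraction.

There are C(22,6) = 74613 ways to choose the 6.
Favorable selections (3 or more managers): C(7,3)·C(15,3) + C(7,4)·C(15,2) + C(7,5)·C(15,1) + C(7,6)·C(15,0) = 15925 + 3675 + 315 + 7 = 19922.
Probability = 19922/74613 = 2846/10659.

2846/10659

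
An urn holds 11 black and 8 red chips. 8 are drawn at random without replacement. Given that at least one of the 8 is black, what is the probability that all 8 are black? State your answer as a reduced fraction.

15/6871

Work in counts. Selections with at least one black: C(19,8) − C(8,8) = 75582 − 1 = 75581.
Of those, selections where all 8 are black: C(11,8) = 165.
Conditional probability = 165/75581 = 15/6871.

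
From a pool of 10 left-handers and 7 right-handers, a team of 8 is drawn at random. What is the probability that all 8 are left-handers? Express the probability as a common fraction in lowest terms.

There are C(17,8) = 24310 possible selections.
Selections with all left-handers: C(10,8) = 45.
Probability = 45/24310 = 9/4862.

9/4862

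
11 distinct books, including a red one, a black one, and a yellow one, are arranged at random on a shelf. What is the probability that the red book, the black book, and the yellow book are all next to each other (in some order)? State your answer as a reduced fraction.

There are 11! = 39916800 arrangements.
Treat the three as one block: 9! placements × 3! orders within the block = 362880·6 = 2177280.
Probability = 2177280/39916800 = 3/55.

3/55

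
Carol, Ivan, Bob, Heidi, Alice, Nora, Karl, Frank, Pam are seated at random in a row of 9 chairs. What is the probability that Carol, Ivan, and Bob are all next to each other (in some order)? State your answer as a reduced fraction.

1/12

There are 9! = 362880 arrangements.
Treat the three as one block: 7! placements × 3! orders within the block = 5040·6 = 30240.
Probability = 30240/362880 = 1/12.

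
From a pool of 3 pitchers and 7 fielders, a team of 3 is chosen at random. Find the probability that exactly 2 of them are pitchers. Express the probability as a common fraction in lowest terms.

7/40

There are C(10,3) = 120 ways to choose 3 from 10.
Selections with exactly 2 pitchers: choose 2 of the 3 pitchers and 1 of the 7 fielders, C(3,2)·C(7,1) = 3·7 = 21.
Probability = 21/120 = 7/40.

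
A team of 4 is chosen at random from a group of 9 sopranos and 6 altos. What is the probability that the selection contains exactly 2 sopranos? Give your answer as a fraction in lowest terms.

The sample space is all 4-subsets of the 15: C(15,4) = 1365.
Selections with exactly 2 sopranos: choose 2 of the 9 sopranos and 2 of the 6 altos, C(9,2)·C(6,2) = 36·15 = 540.
Probability = 540/1365 = 36/91.

36/91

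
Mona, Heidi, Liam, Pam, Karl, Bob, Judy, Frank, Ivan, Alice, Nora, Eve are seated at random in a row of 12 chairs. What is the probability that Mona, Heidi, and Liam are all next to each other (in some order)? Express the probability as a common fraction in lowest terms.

There are 12! = 479001600 arrangements.
Treat the three as one block: 10! placements × 3! orders within the block = 3628800·6 = 21772800.
Probability = 21772800/479001600 = 1/22.

1/22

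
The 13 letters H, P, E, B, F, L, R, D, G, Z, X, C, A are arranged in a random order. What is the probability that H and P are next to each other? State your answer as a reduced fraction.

2/13

There are 13! = 6227020800 arrangements.
Treat H and P as a block: 12! arrangements of the blocks × 2 orders within the block = 2·479001600 = 958003200.
Probability = 958003200/6227020800 = 2/13.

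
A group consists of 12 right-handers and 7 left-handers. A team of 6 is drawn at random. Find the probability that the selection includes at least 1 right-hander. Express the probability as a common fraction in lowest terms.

3875/3876

There are C(19,6) = 27132 ways to choose the 6.
The complement is all 6 are left-handers: C(7,6) = 7.
Probability = 1 − 7/27132 = 27125/27132 = 3875/3876.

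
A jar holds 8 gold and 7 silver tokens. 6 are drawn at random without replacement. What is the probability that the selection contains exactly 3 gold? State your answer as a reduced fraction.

Total number of selections: C(15,6) = 5005.
Selections with exactly 3 gold: choose 3 of the 8 gold and 3 of the 7 silver, C(8,3)·C(7,3) = 56·35 = 1960.
Probability = 1960/5005 = 56/143.

56/143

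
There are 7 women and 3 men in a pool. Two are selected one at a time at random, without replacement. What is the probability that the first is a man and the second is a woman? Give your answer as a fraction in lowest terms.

Multiply the conditional probabilities at each draw: 3/10 · 7/9 = 21/90 = 7/30.

7/30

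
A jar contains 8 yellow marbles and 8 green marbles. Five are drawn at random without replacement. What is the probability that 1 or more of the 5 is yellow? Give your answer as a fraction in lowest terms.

There are C(16,5) = 4368 ways to choose the 5.
The complement is all 5 are green: C(8,5) = 56.
Probability = 1 − 56/4368 = 4312/4368 = 77/78.

77/78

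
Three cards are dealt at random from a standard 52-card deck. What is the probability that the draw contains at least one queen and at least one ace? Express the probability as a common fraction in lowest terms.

There are C(52,3) = 22100 possible draws.
By inclusion-exclusion on the complements, draws missing all queens or all aces: C(48,3) + C(48,3) − C(44,3) = 17296 + 17296 − 13244 = 21348.
So draws with at least one of each: 22100 − 21348 = 752, probability 752/22100 = 188/5525.

188/5525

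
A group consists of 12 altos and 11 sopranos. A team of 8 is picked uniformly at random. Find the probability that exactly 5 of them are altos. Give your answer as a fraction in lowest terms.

The sample space is all 8-subsets of the 23: C(23,8) = 490314.
Selections with exactly 5 altos: choose 5 of the 12 altos and 3 of the 11 sopranos, C(12,5)·C(11,3) = 792·165 = 130680.
Probability = 130680/490314 = 1980/7429.

1980/7429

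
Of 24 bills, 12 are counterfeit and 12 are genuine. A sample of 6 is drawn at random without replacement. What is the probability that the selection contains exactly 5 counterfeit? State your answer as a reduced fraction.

216/3059

There are C(24,6) = 134596 ways to choose 6 from 24.
Selections with exactly 5 counterfeit: choose 5 of the 12 counterfeit and 1 of the 12 genuine, C(12,5)·C(12,1) = 792·12 = 9504.
Probability = 9504/134596 = 216/3059.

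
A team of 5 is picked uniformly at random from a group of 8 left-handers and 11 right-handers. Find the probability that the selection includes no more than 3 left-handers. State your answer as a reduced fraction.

5401/5814

There are C(19,5) = 11628 ways to choose the 5.
Favorable selections (no more than 3 left-handers): C(8,0)·C(11,5) + C(8,1)·C(11,4) + C(8,2)·C(11,3) + C(8,3)·C(11,2) = 462 + 2640 + 4620 + 3080 = 10802.
Probability = 10802/11628 = 5401/5814.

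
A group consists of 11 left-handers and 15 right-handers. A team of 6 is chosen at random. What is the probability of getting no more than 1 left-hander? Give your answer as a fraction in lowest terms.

19/115

There are C(26,6) = 230230 ways to choose the 6.
Favorable selections (no more than 1 left-hander): C(11,0)·C(15,6) + C(11,1)·C(15,5) = 5005 + 33033 = 38038.
Probability = 38038/230230 = 19/115.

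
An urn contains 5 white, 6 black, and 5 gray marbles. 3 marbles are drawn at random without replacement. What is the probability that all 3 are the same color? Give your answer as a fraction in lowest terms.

There are C(16,3) = 560 ways to draw 3 marbles.
All same color: C(5,3) + C(6,3) + C(5,3) = 10 + 20 + 10 = 40.
Probability = 40/560 = 1/14.

1/14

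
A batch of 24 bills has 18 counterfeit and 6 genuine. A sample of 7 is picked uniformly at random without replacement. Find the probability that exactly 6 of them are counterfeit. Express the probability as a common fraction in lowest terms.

1547/4807

The sample space is all 7-subsets of the 24: C(24,7) = 346104.
Selections with exactly 6 counterfeit: choose 6 of the 18 counterfeit and 1 of the 6 genuine, C(18,6)·C(6,1) = 18564·6 = 111384.
Probability = 111384/346104 = 1547/4807.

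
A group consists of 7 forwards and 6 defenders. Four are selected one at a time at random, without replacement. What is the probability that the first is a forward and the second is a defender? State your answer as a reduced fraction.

7/26

Multiply the conditional probabilities at each draw: 7/13 · 6/12 = 42/156 = 7/26.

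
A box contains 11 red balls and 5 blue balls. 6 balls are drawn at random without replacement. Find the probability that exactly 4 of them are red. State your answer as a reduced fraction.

Total number of selections: C(16,6) = 8008.
Selections with exactly 4 red: choose 4 of the 11 red and 2 of the 5 blue, C(11,4)·C(5,2) = 330·10 = 3300.
Probability = 3300/8008 = 75/182.

75/182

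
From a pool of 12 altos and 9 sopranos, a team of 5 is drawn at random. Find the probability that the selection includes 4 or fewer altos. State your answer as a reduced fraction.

2173/2261

There are C(21,5) = 20349 ways to choose the 5.
The complement is exactly 5 altos: C(12,5)·C(9,0) = 792.
Probability = 1 − 792/20349 = 19557/20349 = 2173/2261.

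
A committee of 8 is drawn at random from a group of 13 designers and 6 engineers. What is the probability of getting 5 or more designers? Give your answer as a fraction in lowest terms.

539/646

Total selections: C(19,8) = 75582.
Count the complement (fewer than 5 designers): C(13,2)·C(6,6) + C(13,3)·C(6,5) + C(13,4)·C(6,4) = 78 + 1716 + 10725 = 12519.
Probability = 1 − 12519/75582 = 63063/75582 = 539/646.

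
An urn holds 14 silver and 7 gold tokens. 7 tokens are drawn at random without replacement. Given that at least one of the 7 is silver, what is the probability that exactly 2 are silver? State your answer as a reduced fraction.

1911/116279

Work in counts. Selections with at least one silver: C(21,7) − C(7,7) = 116280 − 1 = 116279.
Of those, selections where exactly 2 are silver: C(14,2)·C(7,5) = 91·21 = 1911.
Conditional probability = 1911/116279.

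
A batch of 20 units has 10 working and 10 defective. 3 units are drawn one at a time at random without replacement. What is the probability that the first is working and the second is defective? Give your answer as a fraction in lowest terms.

Multiply the conditional probabilities at each draw: 10/20 · 10/19 = 100/380 = 5/19.

5/19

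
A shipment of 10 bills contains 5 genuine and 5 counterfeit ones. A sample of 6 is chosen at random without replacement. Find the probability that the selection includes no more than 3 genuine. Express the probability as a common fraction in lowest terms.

There are C(10,6) = 210 ways to choose the 6.
Count the complement (more than 3 genuine): C(5,4)·C(5,2) + C(5,5)·C(5,1) = 50 + 5 = 55.
Probability = 1 − 55/210 = 155/210 = 31/42.

31/42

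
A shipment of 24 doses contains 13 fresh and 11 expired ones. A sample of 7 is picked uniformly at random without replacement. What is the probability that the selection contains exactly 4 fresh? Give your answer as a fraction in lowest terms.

3575/10488

The sample space is all 7-subsets of the 24: C(24,7) = 346104.
Selections with exactly 4 fresh: choose 4 of the 13 fresh and 3 of the 11 expired, C(13,4)·C(11,3) = 715·165 = 117975.
Probability = 117975/346104 = 3575/10488.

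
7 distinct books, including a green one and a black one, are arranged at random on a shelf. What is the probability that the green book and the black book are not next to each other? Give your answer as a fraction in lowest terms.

5/7

There are 7! = 5040 arrangements.
Arrangements with the green book and the black book adjacent: 2·6! = 1440.
So not adjacent: 5040 − 1440 = 3600, probability 3600/5040 = 5/7.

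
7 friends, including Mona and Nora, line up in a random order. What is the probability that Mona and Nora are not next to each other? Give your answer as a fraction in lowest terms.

5/7

There are 7! = 5040 arrangements.
Arrangements with Mona and Nora adjacent: 2·6! = 1440.
So not adjacent: 5040 − 1440 = 3600, probability 3600/5040 = 5/7.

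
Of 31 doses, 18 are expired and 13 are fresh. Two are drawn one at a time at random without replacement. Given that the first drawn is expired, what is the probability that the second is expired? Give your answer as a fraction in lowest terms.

17/30

After removing one expired, 30 remain: 17 expired and 13 fresh.
So the probability the next is expired is 17/30.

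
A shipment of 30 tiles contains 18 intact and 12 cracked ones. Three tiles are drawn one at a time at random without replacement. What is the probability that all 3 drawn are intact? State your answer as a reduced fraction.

Multiply the conditional probabilities at each draw: 18/30 · 17/29 · 16/28 = 4896/24360 = 204/1015.

204/1015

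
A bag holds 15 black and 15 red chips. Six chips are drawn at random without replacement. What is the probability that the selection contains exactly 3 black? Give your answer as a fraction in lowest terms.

91/261

Total number of selections: C(30,6) = 593775.
Selections with exactly 3 black: choose 3 of the 15 black and 3 of the 15 red, C(15,3)·C(15,3) = 455·455 = 207025.
Probability = 207025/593775 = 91/261.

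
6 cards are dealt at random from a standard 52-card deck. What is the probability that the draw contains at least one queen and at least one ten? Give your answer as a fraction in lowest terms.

718637/5089630

There are C(52,6) = 20358520 possible draws.
By inclusion-exclusion on the complements, draws missing all queens or all tens: C(48,6) + C(48,6) − C(44,6) = 12271512 + 12271512 − 7059052 = 17483972.
So draws with at least one of each: 20358520 − 17483972 = 2874548, probability 2874548/20358520 = 718637/5089630.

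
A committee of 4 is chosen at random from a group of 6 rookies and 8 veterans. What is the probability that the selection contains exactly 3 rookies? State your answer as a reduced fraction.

160/1001

The sample space is all 4-subsets of the 14: C(14,4) = 1001.
Selections with exactly 3 rookies: choose 3 of the 6 rookies and 1 of the 8 veterans, C(6,3)·C(8,1) = 20·8 = 160.
Probability = 160/1001.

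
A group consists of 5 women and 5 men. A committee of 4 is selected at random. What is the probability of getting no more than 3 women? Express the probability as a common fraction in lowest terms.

Total selections: C(10,4) = 210.
The complement is exactly 4 women: C(5,4)·C(5,0) = 5.
Probability = 1 − 5/210 = 205/210 = 41/42.

41/42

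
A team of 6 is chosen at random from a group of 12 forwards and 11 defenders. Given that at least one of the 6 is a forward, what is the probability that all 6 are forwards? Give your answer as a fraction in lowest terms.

4/435

Work in counts. Selections with at least one forward: C(23,6) − C(11,6) = 100947 − 462 = 100485.
Of those, selections where all 6 are forwards: C(12,6) = 924.
Conditional probability = 924/100485 = 4/435.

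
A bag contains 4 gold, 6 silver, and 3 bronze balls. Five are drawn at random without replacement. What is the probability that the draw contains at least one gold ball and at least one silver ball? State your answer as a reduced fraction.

There are C(13,5) = 1287 possible draws.
By inclusion-exclusion on the complements, draws missing all gold or all silver: C(9,5) + C(7,5) − C(3,5) = 126 + 21 − 0 = 147.
So draws with at least one of each: 1287 − 147 = 1140, probability 1140/1287 = 380/429.

380/429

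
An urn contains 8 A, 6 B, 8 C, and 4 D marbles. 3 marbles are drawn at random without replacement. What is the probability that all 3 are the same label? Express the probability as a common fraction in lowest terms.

There are C(26,3) = 2600 ways to draw 3 marbles.
All same label: C(8,3) + C(6,3) + C(8,3) + C(4,3) = 56 + 20 + 56 + 4 = 136.
Probability = 136/2600 = 17/325.

17/325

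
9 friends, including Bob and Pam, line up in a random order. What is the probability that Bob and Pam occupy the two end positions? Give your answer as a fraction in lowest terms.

There are 9! = 362880 arrangements.
Place Bob and Pam at the ends in 2 ways, arrange the remaining 7 in 7! = 5040 ways: 2·5040 = 10080.
Probability = 10080/362880 = 1/36.

1/36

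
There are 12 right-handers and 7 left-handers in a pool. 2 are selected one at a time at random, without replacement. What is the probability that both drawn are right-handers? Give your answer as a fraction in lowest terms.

22/57

Multiply the conditional probabilities at each draw: 12/19 · 11/18 = 132/342 = 22/57.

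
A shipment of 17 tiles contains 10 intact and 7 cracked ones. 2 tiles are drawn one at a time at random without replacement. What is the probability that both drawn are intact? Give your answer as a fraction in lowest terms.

45/136

Multiply the conditional probabilities at each draw: 10/17 · 9/16 = 90/272 = 45/136.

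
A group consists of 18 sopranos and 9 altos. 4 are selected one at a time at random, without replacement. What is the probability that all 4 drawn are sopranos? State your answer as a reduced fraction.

34/195

Multiply the conditional probabilities at each draw: 18/27 · 17/26 · 16/25 · 15/24 = 73440/421200 = 34/195.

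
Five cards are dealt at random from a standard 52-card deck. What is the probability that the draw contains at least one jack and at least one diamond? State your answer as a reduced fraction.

There are C(52,5) = 2598960 possible draws.
By inclusion-exclusion on the complements, draws missing all jacks or all diamonds: C(48,5) + C(39,5) − C(36,5) = 1712304 + 575757 − 376992 = 1911069.
So draws with at least one of each: 2598960 − 1911069 = 687891, probability 687891/2598960 = 229297/866320.

229297/866320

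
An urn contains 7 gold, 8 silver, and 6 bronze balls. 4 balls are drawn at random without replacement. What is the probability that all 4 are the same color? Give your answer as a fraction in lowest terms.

There are C(21,4) = 5985 ways to draw 4 balls.
All same color: C(7,4) + C(8,4) + C(6,4) = 35 + 70 + 15 = 120.
Probability = 120/5985 = 8/399.

8/399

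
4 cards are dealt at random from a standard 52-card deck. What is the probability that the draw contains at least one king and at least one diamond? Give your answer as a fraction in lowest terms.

52799/270725

There are C(52,4) = 270725 possible draws.
By inclusion-exclusion on the complements, draws missing all kings or all diamonds: C(48,4) + C(39,4) − C(36,4) = 194580 + 82251 − 58905 = 217926.
So draws with at least one of each: 270725 − 217926 = 52799, probability 52799/270725.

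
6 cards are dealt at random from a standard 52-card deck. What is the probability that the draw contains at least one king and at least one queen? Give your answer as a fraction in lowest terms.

718637/5089630

There are C(52,6) = 20358520 possible draws.
By inclusion-exclusion on the complements, draws missing all kings or all queens: C(48,6) + C(48,6) − C(44,6) = 12271512 + 12271512 − 7059052 = 17483972.
So draws with at least one of each: 20358520 − 17483972 = 2874548, probability 2874548/20358520 = 718637/5089630.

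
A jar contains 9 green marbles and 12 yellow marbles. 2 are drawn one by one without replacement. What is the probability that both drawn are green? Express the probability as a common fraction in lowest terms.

6/35

Multiply the conditional probabilities at each draw: 9/21 · 8/20 = 72/420 = 6/35.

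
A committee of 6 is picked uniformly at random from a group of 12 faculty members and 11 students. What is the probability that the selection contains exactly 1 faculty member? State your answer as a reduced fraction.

The sample space is all 6-subsets of the 23: C(23,6) = 100947.
Selections with exactly 1 faculty member: choose 1 of the 12 faculty members and 5 of the 11 students, C(12,1)·C(11,5) = 12·462 = 5544.
Probability = 5544/100947 = 24/437.

24/437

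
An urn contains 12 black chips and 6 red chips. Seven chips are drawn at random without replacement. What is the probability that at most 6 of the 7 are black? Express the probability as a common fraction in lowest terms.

431/442

There are C(18,7) = 31824 ways to choose the 7.
Favorable selections (at most 6 black): C(12,1)·C(6,6) + C(12,2)·C(6,5) + C(12,3)·C(6,4) + C(12,4)·C(6,3) + C(12,5)·C(6,2) + C(12,6)·C(6,1) = 12 + 396 + 3300 + 9900 + 11880 + 5544 = 31032.
Probability = 31032/31824 = 431/442.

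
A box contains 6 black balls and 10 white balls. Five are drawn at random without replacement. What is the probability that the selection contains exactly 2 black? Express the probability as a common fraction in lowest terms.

Total number of selections: C(16,5) = 4368.
Selections with exactly 2 black: choose 2 of the 6 black and 3 of the 10 white, C(6,2)·C(10,3) = 15·120 = 1800.
Probability = 1800/4368 = 75/182.

75/182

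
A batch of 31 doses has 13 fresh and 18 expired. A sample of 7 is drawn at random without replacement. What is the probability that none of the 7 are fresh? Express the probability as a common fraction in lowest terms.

There are C(31,7) = 2629575 possible selections.
Selections with no fresh (all expired): C(18,7) = 31824.
Probability = 31824/2629575 = 272/22475.

272/22475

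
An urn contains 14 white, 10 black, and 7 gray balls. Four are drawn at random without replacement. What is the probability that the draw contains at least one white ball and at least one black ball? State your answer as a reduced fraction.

661/899

There are C(31,4) = 31465 possible draws.
By inclusion-exclusion on the complements, draws missing all white or all black: C(17,4) + C(21,4) − C(7,4) = 2380 + 5985 − 35 = 8330.
So draws with at least one of each: 31465 − 8330 = 23135, probability 23135/31465 = 661/899.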